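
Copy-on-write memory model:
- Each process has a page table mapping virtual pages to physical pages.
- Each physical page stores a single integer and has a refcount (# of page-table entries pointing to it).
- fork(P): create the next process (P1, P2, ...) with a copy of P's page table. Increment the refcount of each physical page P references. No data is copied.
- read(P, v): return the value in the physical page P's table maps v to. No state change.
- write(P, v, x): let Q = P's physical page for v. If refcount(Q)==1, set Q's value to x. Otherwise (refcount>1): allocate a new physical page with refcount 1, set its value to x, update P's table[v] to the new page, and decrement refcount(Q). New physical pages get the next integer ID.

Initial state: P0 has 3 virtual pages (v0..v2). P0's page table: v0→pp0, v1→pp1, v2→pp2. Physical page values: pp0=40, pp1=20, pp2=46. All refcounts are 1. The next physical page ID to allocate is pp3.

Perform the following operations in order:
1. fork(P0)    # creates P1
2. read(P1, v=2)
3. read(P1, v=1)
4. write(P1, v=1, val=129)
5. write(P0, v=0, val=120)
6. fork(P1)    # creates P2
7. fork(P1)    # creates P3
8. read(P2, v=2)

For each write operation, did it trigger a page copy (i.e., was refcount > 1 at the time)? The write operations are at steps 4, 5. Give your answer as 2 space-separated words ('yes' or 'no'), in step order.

Op 1: fork(P0) -> P1. 3 ppages; refcounts: pp0:2 pp1:2 pp2:2
Op 2: read(P1, v2) -> 46. No state change.
Op 3: read(P1, v1) -> 20. No state change.
Op 4: write(P1, v1, 129). refcount(pp1)=2>1 -> COPY to pp3. 4 ppages; refcounts: pp0:2 pp1:1 pp2:2 pp3:1
Op 5: write(P0, v0, 120). refcount(pp0)=2>1 -> COPY to pp4. 5 ppages; refcounts: pp0:1 pp1:1 pp2:2 pp3:1 pp4:1
Op 6: fork(P1) -> P2. 5 ppages; refcounts: pp0:2 pp1:1 pp2:3 pp3:2 pp4:1
Op 7: fork(P1) -> P3. 5 ppages; refcounts: pp0:3 pp1:1 pp2:4 pp3:3 pp4:1
Op 8: read(P2, v2) -> 46. No state change.

yes yes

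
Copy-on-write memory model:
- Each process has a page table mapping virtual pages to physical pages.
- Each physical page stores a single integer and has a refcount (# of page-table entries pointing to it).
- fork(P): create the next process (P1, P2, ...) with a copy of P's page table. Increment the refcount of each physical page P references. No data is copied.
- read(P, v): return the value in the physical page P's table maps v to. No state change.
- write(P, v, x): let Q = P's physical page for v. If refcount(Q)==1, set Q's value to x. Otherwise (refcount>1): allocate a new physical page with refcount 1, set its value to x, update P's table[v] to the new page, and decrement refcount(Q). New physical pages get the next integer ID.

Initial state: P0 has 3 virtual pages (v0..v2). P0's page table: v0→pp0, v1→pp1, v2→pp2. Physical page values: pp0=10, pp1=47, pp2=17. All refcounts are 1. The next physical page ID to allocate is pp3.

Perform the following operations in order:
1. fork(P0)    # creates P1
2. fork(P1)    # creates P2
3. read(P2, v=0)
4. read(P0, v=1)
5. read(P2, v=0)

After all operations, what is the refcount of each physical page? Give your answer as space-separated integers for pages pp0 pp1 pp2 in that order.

Op 1: fork(P0) -> P1. 3 ppages; refcounts: pp0:2 pp1:2 pp2:2
Op 2: fork(P1) -> P2. 3 ppages; refcounts: pp0:3 pp1:3 pp2:3
Op 3: read(P2, v0) -> 10. No state change.
Op 4: read(P0, v1) -> 47. No state change.
Op 5: read(P2, v0) -> 10. No state change.

Answer: 3 3 3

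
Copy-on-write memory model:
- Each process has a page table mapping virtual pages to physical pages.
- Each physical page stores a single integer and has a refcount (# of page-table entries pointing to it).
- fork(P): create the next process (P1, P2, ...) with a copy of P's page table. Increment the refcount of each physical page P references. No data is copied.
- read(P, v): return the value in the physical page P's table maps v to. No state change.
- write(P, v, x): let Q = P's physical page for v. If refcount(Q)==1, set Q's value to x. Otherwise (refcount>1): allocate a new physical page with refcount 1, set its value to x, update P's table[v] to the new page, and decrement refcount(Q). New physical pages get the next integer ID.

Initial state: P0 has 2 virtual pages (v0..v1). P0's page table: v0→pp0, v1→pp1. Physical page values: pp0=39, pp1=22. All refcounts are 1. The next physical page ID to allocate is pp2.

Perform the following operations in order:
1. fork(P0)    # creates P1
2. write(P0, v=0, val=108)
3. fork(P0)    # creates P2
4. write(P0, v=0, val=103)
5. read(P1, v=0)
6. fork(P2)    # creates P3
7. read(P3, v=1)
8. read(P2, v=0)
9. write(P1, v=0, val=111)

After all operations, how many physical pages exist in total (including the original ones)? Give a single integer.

Op 1: fork(P0) -> P1. 2 ppages; refcounts: pp0:2 pp1:2
Op 2: write(P0, v0, 108). refcount(pp0)=2>1 -> COPY to pp2. 3 ppages; refcounts: pp0:1 pp1:2 pp2:1
Op 3: fork(P0) -> P2. 3 ppages; refcounts: pp0:1 pp1:3 pp2:2
Op 4: write(P0, v0, 103). refcount(pp2)=2>1 -> COPY to pp3. 4 ppages; refcounts: pp0:1 pp1:3 pp2:1 pp3:1
Op 5: read(P1, v0) -> 39. No state change.
Op 6: fork(P2) -> P3. 4 ppages; refcounts: pp0:1 pp1:4 pp2:2 pp3:1
Op 7: read(P3, v1) -> 22. No state change.
Op 8: read(P2, v0) -> 108. No state change.
Op 9: write(P1, v0, 111). refcount(pp0)=1 -> write in place. 4 ppages; refcounts: pp0:1 pp1:4 pp2:2 pp3:1

Answer: 4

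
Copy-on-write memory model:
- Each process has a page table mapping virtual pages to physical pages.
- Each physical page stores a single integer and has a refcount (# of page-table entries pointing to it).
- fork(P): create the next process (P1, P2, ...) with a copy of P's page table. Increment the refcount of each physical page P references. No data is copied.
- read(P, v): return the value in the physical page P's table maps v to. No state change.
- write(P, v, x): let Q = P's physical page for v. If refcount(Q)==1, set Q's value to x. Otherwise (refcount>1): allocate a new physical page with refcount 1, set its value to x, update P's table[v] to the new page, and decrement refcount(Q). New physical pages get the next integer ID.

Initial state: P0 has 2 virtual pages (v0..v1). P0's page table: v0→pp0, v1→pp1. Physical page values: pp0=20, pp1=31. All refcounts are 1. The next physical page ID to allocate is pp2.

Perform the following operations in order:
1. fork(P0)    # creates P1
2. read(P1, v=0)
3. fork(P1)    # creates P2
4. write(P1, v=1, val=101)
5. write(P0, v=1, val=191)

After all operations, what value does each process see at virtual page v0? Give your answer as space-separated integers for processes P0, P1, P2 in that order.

Op 1: fork(P0) -> P1. 2 ppages; refcounts: pp0:2 pp1:2
Op 2: read(P1, v0) -> 20. No state change.
Op 3: fork(P1) -> P2. 2 ppages; refcounts: pp0:3 pp1:3
Op 4: write(P1, v1, 101). refcount(pp1)=3>1 -> COPY to pp2. 3 ppages; refcounts: pp0:3 pp1:2 pp2:1
Op 5: write(P0, v1, 191). refcount(pp1)=2>1 -> COPY to pp3. 4 ppages; refcounts: pp0:3 pp1:1 pp2:1 pp3:1
P0: v0 -> pp0 = 20
P1: v0 -> pp0 = 20
P2: v0 -> pp0 = 20

Answer: 20 20 20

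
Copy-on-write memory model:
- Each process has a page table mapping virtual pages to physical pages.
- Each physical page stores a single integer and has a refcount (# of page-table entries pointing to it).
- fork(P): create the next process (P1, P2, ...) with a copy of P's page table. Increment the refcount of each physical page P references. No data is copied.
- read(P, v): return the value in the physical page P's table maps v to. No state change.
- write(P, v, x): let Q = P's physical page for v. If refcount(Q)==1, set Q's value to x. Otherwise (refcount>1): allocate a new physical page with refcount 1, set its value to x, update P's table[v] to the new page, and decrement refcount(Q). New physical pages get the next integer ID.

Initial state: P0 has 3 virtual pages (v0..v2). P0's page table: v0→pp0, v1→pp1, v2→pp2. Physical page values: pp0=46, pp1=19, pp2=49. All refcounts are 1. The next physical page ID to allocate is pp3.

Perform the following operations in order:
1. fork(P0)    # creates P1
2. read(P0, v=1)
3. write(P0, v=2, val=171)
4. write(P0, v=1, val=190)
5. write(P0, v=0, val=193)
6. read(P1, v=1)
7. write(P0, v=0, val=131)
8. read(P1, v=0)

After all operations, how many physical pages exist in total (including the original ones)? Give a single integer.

Op 1: fork(P0) -> P1. 3 ppages; refcounts: pp0:2 pp1:2 pp2:2
Op 2: read(P0, v1) -> 19. No state change.
Op 3: write(P0, v2, 171). refcount(pp2)=2>1 -> COPY to pp3. 4 ppages; refcounts: pp0:2 pp1:2 pp2:1 pp3:1
Op 4: write(P0, v1, 190). refcount(pp1)=2>1 -> COPY to pp4. 5 ppages; refcounts: pp0:2 pp1:1 pp2:1 pp3:1 pp4:1
Op 5: write(P0, v0, 193). refcount(pp0)=2>1 -> COPY to pp5. 6 ppages; refcounts: pp0:1 pp1:1 pp2:1 pp3:1 pp4:1 pp5:1
Op 6: read(P1, v1) -> 19. No state change.
Op 7: write(P0, v0, 131). refcount(pp5)=1 -> write in place. 6 ppages; refcounts: pp0:1 pp1:1 pp2:1 pp3:1 pp4:1 pp5:1
Op 8: read(P1, v0) -> 46. No state change.

Answer: 6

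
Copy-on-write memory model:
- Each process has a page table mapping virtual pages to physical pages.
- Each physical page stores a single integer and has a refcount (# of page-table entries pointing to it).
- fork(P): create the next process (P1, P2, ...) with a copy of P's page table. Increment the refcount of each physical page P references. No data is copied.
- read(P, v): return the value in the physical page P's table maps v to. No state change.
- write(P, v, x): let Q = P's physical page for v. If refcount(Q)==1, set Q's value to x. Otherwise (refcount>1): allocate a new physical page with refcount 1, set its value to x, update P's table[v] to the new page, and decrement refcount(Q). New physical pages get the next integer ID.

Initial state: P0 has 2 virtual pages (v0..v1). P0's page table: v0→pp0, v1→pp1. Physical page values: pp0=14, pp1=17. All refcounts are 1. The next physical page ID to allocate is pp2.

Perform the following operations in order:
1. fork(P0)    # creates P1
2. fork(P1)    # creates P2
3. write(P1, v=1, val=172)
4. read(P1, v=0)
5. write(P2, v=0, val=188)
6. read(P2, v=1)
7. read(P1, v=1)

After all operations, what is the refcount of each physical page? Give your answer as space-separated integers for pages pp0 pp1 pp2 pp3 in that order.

Answer: 2 2 1 1

Derivation:
Op 1: fork(P0) -> P1. 2 ppages; refcounts: pp0:2 pp1:2
Op 2: fork(P1) -> P2. 2 ppages; refcounts: pp0:3 pp1:3
Op 3: write(P1, v1, 172). refcount(pp1)=3>1 -> COPY to pp2. 3 ppages; refcounts: pp0:3 pp1:2 pp2:1
Op 4: read(P1, v0) -> 14. No state change.
Op 5: write(P2, v0, 188). refcount(pp0)=3>1 -> COPY to pp3. 4 ppages; refcounts: pp0:2 pp1:2 pp2:1 pp3:1
Op 6: read(P2, v1) -> 17. No state change.
Op 7: read(P1, v1) -> 172. No state change.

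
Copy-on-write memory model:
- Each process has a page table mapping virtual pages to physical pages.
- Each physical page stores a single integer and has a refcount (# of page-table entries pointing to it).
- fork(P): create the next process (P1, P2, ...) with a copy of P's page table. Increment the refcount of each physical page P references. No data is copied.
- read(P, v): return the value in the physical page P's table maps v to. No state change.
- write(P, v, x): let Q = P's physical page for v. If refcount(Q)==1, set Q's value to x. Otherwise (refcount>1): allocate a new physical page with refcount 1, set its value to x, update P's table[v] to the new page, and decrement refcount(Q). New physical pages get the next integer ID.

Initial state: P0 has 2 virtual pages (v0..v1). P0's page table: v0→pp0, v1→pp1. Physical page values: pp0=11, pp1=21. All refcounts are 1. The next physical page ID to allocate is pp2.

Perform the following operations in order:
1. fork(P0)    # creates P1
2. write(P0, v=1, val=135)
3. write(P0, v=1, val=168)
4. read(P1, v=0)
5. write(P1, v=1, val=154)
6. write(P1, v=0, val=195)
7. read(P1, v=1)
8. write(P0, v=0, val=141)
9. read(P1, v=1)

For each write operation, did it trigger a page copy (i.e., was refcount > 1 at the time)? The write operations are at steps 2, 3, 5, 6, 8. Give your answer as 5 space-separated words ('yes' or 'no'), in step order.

Op 1: fork(P0) -> P1. 2 ppages; refcounts: pp0:2 pp1:2
Op 2: write(P0, v1, 135). refcount(pp1)=2>1 -> COPY to pp2. 3 ppages; refcounts: pp0:2 pp1:1 pp2:1
Op 3: write(P0, v1, 168). refcount(pp2)=1 -> write in place. 3 ppages; refcounts: pp0:2 pp1:1 pp2:1
Op 4: read(P1, v0) -> 11. No state change.
Op 5: write(P1, v1, 154). refcount(pp1)=1 -> write in place. 3 ppages; refcounts: pp0:2 pp1:1 pp2:1
Op 6: write(P1, v0, 195). refcount(pp0)=2>1 -> COPY to pp3. 4 ppages; refcounts: pp0:1 pp1:1 pp2:1 pp3:1
Op 7: read(P1, v1) -> 154. No state change.
Op 8: write(P0, v0, 141). refcount(pp0)=1 -> write in place. 4 ppages; refcounts: pp0:1 pp1:1 pp2:1 pp3:1
Op 9: read(P1, v1) -> 154. No state change.

yes no no yes no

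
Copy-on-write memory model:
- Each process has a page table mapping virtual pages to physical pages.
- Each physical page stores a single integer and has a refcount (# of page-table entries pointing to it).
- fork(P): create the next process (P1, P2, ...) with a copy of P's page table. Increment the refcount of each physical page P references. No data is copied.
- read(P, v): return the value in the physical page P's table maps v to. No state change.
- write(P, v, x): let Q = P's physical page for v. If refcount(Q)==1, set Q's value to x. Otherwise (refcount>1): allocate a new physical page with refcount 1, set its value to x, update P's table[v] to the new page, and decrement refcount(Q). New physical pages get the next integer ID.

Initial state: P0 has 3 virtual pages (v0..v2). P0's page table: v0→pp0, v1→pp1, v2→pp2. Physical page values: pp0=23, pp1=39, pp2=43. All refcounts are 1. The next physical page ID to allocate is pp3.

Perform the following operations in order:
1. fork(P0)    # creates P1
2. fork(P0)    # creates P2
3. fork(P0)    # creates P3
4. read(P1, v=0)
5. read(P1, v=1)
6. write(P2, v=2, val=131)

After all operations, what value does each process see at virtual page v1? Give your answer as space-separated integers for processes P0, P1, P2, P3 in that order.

Answer: 39 39 39 39

Derivation:
Op 1: fork(P0) -> P1. 3 ppages; refcounts: pp0:2 pp1:2 pp2:2
Op 2: fork(P0) -> P2. 3 ppages; refcounts: pp0:3 pp1:3 pp2:3
Op 3: fork(P0) -> P3. 3 ppages; refcounts: pp0:4 pp1:4 pp2:4
Op 4: read(P1, v0) -> 23. No state change.
Op 5: read(P1, v1) -> 39. No state change.
Op 6: write(P2, v2, 131). refcount(pp2)=4>1 -> COPY to pp3. 4 ppages; refcounts: pp0:4 pp1:4 pp2:3 pp3:1
P0: v1 -> pp1 = 39
P1: v1 -> pp1 = 39
P2: v1 -> pp1 = 39
P3: v1 -> pp1 = 39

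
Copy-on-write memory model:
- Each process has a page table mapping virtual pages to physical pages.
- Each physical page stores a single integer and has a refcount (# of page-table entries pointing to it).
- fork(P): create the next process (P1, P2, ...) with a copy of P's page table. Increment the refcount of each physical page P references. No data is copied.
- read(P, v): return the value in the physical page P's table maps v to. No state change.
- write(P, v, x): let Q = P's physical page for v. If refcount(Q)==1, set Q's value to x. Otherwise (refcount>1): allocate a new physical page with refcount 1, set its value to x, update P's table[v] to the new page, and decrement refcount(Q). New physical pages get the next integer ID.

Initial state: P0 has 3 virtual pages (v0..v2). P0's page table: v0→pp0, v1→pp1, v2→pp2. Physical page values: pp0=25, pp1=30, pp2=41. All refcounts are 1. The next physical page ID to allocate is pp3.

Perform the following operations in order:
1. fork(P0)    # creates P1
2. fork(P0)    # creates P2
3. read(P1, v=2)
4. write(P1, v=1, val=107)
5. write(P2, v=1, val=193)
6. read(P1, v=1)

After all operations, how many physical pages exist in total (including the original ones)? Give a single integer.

Op 1: fork(P0) -> P1. 3 ppages; refcounts: pp0:2 pp1:2 pp2:2
Op 2: fork(P0) -> P2. 3 ppages; refcounts: pp0:3 pp1:3 pp2:3
Op 3: read(P1, v2) -> 41. No state change.
Op 4: write(P1, v1, 107). refcount(pp1)=3>1 -> COPY to pp3. 4 ppages; refcounts: pp0:3 pp1:2 pp2:3 pp3:1
Op 5: write(P2, v1, 193). refcount(pp1)=2>1 -> COPY to pp4. 5 ppages; refcounts: pp0:3 pp1:1 pp2:3 pp3:1 pp4:1
Op 6: read(P1, v1) -> 107. No state change.

Answer: 5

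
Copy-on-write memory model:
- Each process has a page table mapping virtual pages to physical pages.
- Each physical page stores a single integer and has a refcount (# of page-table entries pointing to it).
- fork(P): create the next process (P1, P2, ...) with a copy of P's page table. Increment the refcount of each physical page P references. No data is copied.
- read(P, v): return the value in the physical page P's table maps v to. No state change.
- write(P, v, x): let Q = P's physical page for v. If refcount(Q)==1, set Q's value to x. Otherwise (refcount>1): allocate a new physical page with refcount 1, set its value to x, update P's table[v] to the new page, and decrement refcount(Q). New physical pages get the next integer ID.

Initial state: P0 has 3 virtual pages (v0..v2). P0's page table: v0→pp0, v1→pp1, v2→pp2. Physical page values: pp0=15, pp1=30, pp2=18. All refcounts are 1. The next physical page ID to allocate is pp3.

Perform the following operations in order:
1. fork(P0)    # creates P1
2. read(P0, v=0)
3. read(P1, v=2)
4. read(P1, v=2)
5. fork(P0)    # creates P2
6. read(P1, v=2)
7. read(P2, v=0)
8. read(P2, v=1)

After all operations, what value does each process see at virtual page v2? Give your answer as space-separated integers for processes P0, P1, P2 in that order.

Op 1: fork(P0) -> P1. 3 ppages; refcounts: pp0:2 pp1:2 pp2:2
Op 2: read(P0, v0) -> 15. No state change.
Op 3: read(P1, v2) -> 18. No state change.
Op 4: read(P1, v2) -> 18. No state change.
Op 5: fork(P0) -> P2. 3 ppages; refcounts: pp0:3 pp1:3 pp2:3
Op 6: read(P1, v2) -> 18. No state change.
Op 7: read(P2, v0) -> 15. No state change.
Op 8: read(P2, v1) -> 30. No state change.
P0: v2 -> pp2 = 18
P1: v2 -> pp2 = 18
P2: v2 -> pp2 = 18

Answer: 18 18 18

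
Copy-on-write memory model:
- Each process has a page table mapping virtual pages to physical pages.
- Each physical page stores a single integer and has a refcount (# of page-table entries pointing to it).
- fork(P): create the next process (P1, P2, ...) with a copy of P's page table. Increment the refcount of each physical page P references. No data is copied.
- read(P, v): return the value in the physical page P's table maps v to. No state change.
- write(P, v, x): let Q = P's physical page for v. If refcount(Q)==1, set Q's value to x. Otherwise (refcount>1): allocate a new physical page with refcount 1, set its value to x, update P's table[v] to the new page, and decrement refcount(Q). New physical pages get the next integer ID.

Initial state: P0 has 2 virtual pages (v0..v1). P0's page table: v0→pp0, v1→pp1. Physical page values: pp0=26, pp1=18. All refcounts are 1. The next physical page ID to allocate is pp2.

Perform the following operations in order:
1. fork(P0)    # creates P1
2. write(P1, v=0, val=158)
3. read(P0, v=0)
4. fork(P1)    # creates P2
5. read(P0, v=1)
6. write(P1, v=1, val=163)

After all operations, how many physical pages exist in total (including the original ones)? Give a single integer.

Answer: 4

Derivation:
Op 1: fork(P0) -> P1. 2 ppages; refcounts: pp0:2 pp1:2
Op 2: write(P1, v0, 158). refcount(pp0)=2>1 -> COPY to pp2. 3 ppages; refcounts: pp0:1 pp1:2 pp2:1
Op 3: read(P0, v0) -> 26. No state change.
Op 4: fork(P1) -> P2. 3 ppages; refcounts: pp0:1 pp1:3 pp2:2
Op 5: read(P0, v1) -> 18. No state change.
Op 6: write(P1, v1, 163). refcount(pp1)=3>1 -> COPY to pp3. 4 ppages; refcounts: pp0:1 pp1:2 pp2:2 pp3:1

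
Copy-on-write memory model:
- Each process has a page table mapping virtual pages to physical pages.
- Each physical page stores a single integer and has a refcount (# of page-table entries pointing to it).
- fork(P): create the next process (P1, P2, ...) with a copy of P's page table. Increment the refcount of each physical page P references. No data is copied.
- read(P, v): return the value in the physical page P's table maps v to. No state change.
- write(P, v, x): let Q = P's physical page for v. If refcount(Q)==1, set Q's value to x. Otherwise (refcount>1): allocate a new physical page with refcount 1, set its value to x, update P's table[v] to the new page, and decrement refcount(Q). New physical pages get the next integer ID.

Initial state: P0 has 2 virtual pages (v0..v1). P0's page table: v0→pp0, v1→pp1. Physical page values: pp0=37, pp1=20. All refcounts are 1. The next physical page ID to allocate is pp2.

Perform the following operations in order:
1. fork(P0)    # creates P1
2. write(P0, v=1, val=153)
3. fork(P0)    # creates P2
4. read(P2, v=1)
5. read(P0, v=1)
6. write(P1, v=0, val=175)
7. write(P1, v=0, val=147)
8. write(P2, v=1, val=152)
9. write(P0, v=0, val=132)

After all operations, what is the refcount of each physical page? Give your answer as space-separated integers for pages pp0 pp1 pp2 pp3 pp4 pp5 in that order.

Answer: 1 1 1 1 1 1

Derivation:
Op 1: fork(P0) -> P1. 2 ppages; refcounts: pp0:2 pp1:2
Op 2: write(P0, v1, 153). refcount(pp1)=2>1 -> COPY to pp2. 3 ppages; refcounts: pp0:2 pp1:1 pp2:1
Op 3: fork(P0) -> P2. 3 ppages; refcounts: pp0:3 pp1:1 pp2:2
Op 4: read(P2, v1) -> 153. No state change.
Op 5: read(P0, v1) -> 153. No state change.
Op 6: write(P1, v0, 175). refcount(pp0)=3>1 -> COPY to pp3. 4 ppages; refcounts: pp0:2 pp1:1 pp2:2 pp3:1
Op 7: write(P1, v0, 147). refcount(pp3)=1 -> write in place. 4 ppages; refcounts: pp0:2 pp1:1 pp2:2 pp3:1
Op 8: write(P2, v1, 152). refcount(pp2)=2>1 -> COPY to pp4. 5 ppages; refcounts: pp0:2 pp1:1 pp2:1 pp3:1 pp4:1
Op 9: write(P0, v0, 132). refcount(pp0)=2>1 -> COPY to pp5. 6 ppages; refcounts: pp0:1 pp1:1 pp2:1 pp3:1 pp4:1 pp5:1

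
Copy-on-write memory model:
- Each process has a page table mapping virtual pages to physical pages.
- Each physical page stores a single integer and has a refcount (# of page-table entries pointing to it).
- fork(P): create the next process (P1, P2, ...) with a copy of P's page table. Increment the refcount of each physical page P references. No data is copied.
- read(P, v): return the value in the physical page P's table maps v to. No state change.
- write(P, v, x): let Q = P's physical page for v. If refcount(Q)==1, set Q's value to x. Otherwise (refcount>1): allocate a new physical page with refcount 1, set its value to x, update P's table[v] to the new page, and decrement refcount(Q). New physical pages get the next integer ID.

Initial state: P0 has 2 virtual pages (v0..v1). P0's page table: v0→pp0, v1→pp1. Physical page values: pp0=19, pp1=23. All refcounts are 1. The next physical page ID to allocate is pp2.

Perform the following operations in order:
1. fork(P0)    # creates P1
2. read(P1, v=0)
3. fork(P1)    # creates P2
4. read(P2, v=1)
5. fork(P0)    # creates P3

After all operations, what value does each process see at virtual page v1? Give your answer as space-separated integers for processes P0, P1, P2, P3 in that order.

Answer: 23 23 23 23

Derivation:
Op 1: fork(P0) -> P1. 2 ppages; refcounts: pp0:2 pp1:2
Op 2: read(P1, v0) -> 19. No state change.
Op 3: fork(P1) -> P2. 2 ppages; refcounts: pp0:3 pp1:3
Op 4: read(P2, v1) -> 23. No state change.
Op 5: fork(P0) -> P3. 2 ppages; refcounts: pp0:4 pp1:4
P0: v1 -> pp1 = 23
P1: v1 -> pp1 = 23
P2: v1 -> pp1 = 23
P3: v1 -> pp1 = 23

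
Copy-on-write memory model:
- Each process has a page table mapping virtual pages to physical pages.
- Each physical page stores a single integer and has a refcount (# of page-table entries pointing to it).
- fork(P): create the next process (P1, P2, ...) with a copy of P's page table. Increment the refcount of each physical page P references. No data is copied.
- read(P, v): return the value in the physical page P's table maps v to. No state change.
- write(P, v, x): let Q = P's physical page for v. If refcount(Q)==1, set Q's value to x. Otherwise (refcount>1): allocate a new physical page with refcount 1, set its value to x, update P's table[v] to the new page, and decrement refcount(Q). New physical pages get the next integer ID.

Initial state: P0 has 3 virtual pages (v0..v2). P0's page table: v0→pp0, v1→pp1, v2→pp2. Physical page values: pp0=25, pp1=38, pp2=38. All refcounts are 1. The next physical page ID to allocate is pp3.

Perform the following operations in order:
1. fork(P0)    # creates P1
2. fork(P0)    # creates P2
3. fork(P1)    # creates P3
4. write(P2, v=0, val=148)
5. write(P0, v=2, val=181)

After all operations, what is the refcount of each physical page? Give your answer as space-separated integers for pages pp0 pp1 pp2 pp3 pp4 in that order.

Op 1: fork(P0) -> P1. 3 ppages; refcounts: pp0:2 pp1:2 pp2:2
Op 2: fork(P0) -> P2. 3 ppages; refcounts: pp0:3 pp1:3 pp2:3
Op 3: fork(P1) -> P3. 3 ppages; refcounts: pp0:4 pp1:4 pp2:4
Op 4: write(P2, v0, 148). refcount(pp0)=4>1 -> COPY to pp3. 4 ppages; refcounts: pp0:3 pp1:4 pp2:4 pp3:1
Op 5: write(P0, v2, 181). refcount(pp2)=4>1 -> COPY to pp4. 5 ppages; refcounts: pp0:3 pp1:4 pp2:3 pp3:1 pp4:1

Answer: 3 4 3 1 1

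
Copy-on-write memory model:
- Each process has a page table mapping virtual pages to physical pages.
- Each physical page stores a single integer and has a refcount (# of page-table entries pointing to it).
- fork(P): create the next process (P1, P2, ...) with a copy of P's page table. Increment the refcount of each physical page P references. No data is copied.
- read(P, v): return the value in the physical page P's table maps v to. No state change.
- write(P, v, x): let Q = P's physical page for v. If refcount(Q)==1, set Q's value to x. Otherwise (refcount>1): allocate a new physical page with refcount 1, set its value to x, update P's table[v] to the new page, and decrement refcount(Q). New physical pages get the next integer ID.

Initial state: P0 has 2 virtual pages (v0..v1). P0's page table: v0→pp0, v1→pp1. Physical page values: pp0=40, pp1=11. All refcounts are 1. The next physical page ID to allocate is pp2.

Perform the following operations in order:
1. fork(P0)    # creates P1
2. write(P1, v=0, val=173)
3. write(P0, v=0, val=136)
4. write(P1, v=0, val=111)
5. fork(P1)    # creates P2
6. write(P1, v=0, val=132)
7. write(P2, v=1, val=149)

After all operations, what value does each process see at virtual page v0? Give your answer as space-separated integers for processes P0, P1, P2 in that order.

Op 1: fork(P0) -> P1. 2 ppages; refcounts: pp0:2 pp1:2
Op 2: write(P1, v0, 173). refcount(pp0)=2>1 -> COPY to pp2. 3 ppages; refcounts: pp0:1 pp1:2 pp2:1
Op 3: write(P0, v0, 136). refcount(pp0)=1 -> write in place. 3 ppages; refcounts: pp0:1 pp1:2 pp2:1
Op 4: write(P1, v0, 111). refcount(pp2)=1 -> write in place. 3 ppages; refcounts: pp0:1 pp1:2 pp2:1
Op 5: fork(P1) -> P2. 3 ppages; refcounts: pp0:1 pp1:3 pp2:2
Op 6: write(P1, v0, 132). refcount(pp2)=2>1 -> COPY to pp3. 4 ppages; refcounts: pp0:1 pp1:3 pp2:1 pp3:1
Op 7: write(P2, v1, 149). refcount(pp1)=3>1 -> COPY to pp4. 5 ppages; refcounts: pp0:1 pp1:2 pp2:1 pp3:1 pp4:1
P0: v0 -> pp0 = 136
P1: v0 -> pp3 = 132
P2: v0 -> pp2 = 111

Answer: 136 132 111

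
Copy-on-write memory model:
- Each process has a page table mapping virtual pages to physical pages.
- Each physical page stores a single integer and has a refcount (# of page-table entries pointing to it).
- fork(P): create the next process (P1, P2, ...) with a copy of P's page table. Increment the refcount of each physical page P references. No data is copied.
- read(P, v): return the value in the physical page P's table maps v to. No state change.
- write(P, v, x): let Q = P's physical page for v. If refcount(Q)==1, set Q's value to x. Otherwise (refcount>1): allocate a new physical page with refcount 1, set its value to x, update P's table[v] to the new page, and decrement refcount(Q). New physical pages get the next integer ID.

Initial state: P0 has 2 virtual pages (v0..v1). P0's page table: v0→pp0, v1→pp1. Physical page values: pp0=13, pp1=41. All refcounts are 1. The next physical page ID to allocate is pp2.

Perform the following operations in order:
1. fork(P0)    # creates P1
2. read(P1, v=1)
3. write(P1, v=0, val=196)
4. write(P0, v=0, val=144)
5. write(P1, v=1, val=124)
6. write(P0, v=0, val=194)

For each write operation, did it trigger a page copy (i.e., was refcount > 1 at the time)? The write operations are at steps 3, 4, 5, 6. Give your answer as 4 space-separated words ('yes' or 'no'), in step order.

Op 1: fork(P0) -> P1. 2 ppages; refcounts: pp0:2 pp1:2
Op 2: read(P1, v1) -> 41. No state change.
Op 3: write(P1, v0, 196). refcount(pp0)=2>1 -> COPY to pp2. 3 ppages; refcounts: pp0:1 pp1:2 pp2:1
Op 4: write(P0, v0, 144). refcount(pp0)=1 -> write in place. 3 ppages; refcounts: pp0:1 pp1:2 pp2:1
Op 5: write(P1, v1, 124). refcount(pp1)=2>1 -> COPY to pp3. 4 ppages; refcounts: pp0:1 pp1:1 pp2:1 pp3:1
Op 6: write(P0, v0, 194). refcount(pp0)=1 -> write in place. 4 ppages; refcounts: pp0:1 pp1:1 pp2:1 pp3:1

yes no yes no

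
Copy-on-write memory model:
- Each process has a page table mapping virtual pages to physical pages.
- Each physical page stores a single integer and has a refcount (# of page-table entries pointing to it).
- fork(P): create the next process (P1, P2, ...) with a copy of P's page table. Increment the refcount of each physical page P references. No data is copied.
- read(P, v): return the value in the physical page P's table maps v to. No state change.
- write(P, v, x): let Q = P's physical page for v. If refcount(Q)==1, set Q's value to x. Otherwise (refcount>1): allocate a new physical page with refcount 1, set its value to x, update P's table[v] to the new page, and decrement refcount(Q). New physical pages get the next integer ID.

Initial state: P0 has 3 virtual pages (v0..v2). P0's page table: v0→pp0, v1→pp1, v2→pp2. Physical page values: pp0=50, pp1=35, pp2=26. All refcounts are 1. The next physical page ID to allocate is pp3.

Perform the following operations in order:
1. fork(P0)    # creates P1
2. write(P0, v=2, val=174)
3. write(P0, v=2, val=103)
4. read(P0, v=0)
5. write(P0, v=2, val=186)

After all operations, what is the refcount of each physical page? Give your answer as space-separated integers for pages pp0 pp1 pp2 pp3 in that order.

Answer: 2 2 1 1

Derivation:
Op 1: fork(P0) -> P1. 3 ppages; refcounts: pp0:2 pp1:2 pp2:2
Op 2: write(P0, v2, 174). refcount(pp2)=2>1 -> COPY to pp3. 4 ppages; refcounts: pp0:2 pp1:2 pp2:1 pp3:1
Op 3: write(P0, v2, 103). refcount(pp3)=1 -> write in place. 4 ppages; refcounts: pp0:2 pp1:2 pp2:1 pp3:1
Op 4: read(P0, v0) -> 50. No state change.
Op 5: write(P0, v2, 186). refcount(pp3)=1 -> write in place. 4 ppages; refcounts: pp0:2 pp1:2 pp2:1 pp3:1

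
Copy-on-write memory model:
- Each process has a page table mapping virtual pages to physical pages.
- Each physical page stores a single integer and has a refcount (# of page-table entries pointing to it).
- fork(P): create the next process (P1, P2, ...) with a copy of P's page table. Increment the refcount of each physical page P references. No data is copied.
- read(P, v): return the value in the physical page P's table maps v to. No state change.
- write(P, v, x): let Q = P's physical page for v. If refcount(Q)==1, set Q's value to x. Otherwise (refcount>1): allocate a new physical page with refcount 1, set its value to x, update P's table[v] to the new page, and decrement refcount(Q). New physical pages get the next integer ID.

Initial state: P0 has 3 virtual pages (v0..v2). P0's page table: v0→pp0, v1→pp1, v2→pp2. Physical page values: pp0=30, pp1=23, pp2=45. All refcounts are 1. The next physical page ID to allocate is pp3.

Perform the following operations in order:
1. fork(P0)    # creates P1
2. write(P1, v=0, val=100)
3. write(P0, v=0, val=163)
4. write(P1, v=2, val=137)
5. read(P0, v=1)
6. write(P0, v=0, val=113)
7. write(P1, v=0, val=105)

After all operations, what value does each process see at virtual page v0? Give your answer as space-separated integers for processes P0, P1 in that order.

Op 1: fork(P0) -> P1. 3 ppages; refcounts: pp0:2 pp1:2 pp2:2
Op 2: write(P1, v0, 100). refcount(pp0)=2>1 -> COPY to pp3. 4 ppages; refcounts: pp0:1 pp1:2 pp2:2 pp3:1
Op 3: write(P0, v0, 163). refcount(pp0)=1 -> write in place. 4 ppages; refcounts: pp0:1 pp1:2 pp2:2 pp3:1
Op 4: write(P1, v2, 137). refcount(pp2)=2>1 -> COPY to pp4. 5 ppages; refcounts: pp0:1 pp1:2 pp2:1 pp3:1 pp4:1
Op 5: read(P0, v1) -> 23. No state change.
Op 6: write(P0, v0, 113). refcount(pp0)=1 -> write in place. 5 ppages; refcounts: pp0:1 pp1:2 pp2:1 pp3:1 pp4:1
Op 7: write(P1, v0, 105). refcount(pp3)=1 -> write in place. 5 ppages; refcounts: pp0:1 pp1:2 pp2:1 pp3:1 pp4:1
P0: v0 -> pp0 = 113
P1: v0 -> pp3 = 105

Answer: 113 105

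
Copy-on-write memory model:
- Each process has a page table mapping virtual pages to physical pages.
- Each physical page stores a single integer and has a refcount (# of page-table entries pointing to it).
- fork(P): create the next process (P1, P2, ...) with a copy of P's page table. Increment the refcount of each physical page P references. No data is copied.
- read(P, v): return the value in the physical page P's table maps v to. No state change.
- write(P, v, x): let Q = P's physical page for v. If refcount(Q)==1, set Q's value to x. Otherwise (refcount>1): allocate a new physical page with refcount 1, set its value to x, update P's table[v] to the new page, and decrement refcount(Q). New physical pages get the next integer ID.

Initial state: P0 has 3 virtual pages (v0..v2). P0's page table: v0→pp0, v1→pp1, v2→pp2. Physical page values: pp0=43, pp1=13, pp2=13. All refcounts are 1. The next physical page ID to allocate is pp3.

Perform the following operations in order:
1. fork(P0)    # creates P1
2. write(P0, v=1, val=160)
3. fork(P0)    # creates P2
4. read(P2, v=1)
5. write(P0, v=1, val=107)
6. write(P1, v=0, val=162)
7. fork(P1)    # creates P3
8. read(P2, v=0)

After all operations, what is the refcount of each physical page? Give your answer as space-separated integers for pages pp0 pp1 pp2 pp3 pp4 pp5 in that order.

Op 1: fork(P0) -> P1. 3 ppages; refcounts: pp0:2 pp1:2 pp2:2
Op 2: write(P0, v1, 160). refcount(pp1)=2>1 -> COPY to pp3. 4 ppages; refcounts: pp0:2 pp1:1 pp2:2 pp3:1
Op 3: fork(P0) -> P2. 4 ppages; refcounts: pp0:3 pp1:1 pp2:3 pp3:2
Op 4: read(P2, v1) -> 160. No state change.
Op 5: write(P0, v1, 107). refcount(pp3)=2>1 -> COPY to pp4. 5 ppages; refcounts: pp0:3 pp1:1 pp2:3 pp3:1 pp4:1
Op 6: write(P1, v0, 162). refcount(pp0)=3>1 -> COPY to pp5. 6 ppages; refcounts: pp0:2 pp1:1 pp2:3 pp3:1 pp4:1 pp5:1
Op 7: fork(P1) -> P3. 6 ppages; refcounts: pp0:2 pp1:2 pp2:4 pp3:1 pp4:1 pp5:2
Op 8: read(P2, v0) -> 43. No state change.

Answer: 2 2 4 1 1 2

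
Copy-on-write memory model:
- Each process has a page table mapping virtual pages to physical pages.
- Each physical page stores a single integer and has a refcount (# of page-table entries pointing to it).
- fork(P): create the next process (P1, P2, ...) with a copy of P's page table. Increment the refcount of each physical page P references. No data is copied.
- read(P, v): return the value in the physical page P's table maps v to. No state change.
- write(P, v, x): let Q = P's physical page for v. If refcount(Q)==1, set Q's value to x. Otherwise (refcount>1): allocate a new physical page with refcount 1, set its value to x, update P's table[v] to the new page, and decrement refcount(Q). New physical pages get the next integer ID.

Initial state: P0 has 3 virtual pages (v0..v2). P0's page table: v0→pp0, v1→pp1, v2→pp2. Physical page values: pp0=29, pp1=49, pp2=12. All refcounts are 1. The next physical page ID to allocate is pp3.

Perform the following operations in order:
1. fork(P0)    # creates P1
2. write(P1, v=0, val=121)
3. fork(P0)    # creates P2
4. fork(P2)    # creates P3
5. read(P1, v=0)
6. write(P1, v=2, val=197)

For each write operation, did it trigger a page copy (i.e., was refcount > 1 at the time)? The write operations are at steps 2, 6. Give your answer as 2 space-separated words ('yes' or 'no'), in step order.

Op 1: fork(P0) -> P1. 3 ppages; refcounts: pp0:2 pp1:2 pp2:2
Op 2: write(P1, v0, 121). refcount(pp0)=2>1 -> COPY to pp3. 4 ppages; refcounts: pp0:1 pp1:2 pp2:2 pp3:1
Op 3: fork(P0) -> P2. 4 ppages; refcounts: pp0:2 pp1:3 pp2:3 pp3:1
Op 4: fork(P2) -> P3. 4 ppages; refcounts: pp0:3 pp1:4 pp2:4 pp3:1
Op 5: read(P1, v0) -> 121. No state change.
Op 6: write(P1, v2, 197). refcount(pp2)=4>1 -> COPY to pp4. 5 ppages; refcounts: pp0:3 pp1:4 pp2:3 pp3:1 pp4:1

yes yes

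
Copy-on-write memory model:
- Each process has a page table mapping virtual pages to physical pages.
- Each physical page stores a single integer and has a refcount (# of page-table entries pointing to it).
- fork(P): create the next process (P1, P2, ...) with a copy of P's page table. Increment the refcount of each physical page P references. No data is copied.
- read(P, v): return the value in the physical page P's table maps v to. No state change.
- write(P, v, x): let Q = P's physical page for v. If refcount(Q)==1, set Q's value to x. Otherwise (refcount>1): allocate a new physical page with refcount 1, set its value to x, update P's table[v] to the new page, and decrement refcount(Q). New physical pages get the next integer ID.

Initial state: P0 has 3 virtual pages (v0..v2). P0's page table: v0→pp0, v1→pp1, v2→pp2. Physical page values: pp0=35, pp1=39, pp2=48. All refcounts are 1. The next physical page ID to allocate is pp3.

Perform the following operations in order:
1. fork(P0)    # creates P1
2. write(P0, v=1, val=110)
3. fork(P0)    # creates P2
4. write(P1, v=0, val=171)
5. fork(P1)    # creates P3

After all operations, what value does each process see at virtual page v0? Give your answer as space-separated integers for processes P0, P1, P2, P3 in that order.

Answer: 35 171 35 171

Derivation:
Op 1: fork(P0) -> P1. 3 ppages; refcounts: pp0:2 pp1:2 pp2:2
Op 2: write(P0, v1, 110). refcount(pp1)=2>1 -> COPY to pp3. 4 ppages; refcounts: pp0:2 pp1:1 pp2:2 pp3:1
Op 3: fork(P0) -> P2. 4 ppages; refcounts: pp0:3 pp1:1 pp2:3 pp3:2
Op 4: write(P1, v0, 171). refcount(pp0)=3>1 -> COPY to pp4. 5 ppages; refcounts: pp0:2 pp1:1 pp2:3 pp3:2 pp4:1
Op 5: fork(P1) -> P3. 5 ppages; refcounts: pp0:2 pp1:2 pp2:4 pp3:2 pp4:2
P0: v0 -> pp0 = 35
P1: v0 -> pp4 = 171
P2: v0 -> pp0 = 35
P3: v0 -> pp4 = 171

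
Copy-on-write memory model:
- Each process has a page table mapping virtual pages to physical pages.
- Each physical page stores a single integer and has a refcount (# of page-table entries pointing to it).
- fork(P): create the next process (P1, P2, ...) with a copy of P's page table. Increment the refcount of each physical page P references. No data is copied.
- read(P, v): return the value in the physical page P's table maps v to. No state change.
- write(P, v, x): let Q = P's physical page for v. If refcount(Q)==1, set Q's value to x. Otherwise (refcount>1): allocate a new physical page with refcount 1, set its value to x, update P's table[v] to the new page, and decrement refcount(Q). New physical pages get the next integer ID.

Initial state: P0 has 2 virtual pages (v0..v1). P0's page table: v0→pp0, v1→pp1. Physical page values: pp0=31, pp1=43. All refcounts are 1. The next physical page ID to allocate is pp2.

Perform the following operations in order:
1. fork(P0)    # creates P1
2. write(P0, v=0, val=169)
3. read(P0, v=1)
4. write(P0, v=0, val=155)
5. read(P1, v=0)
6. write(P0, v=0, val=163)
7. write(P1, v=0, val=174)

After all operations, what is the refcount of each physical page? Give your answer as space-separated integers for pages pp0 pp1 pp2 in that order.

Op 1: fork(P0) -> P1. 2 ppages; refcounts: pp0:2 pp1:2
Op 2: write(P0, v0, 169). refcount(pp0)=2>1 -> COPY to pp2. 3 ppages; refcounts: pp0:1 pp1:2 pp2:1
Op 3: read(P0, v1) -> 43. No state change.
Op 4: write(P0, v0, 155). refcount(pp2)=1 -> write in place. 3 ppages; refcounts: pp0:1 pp1:2 pp2:1
Op 5: read(P1, v0) -> 31. No state change.
Op 6: write(P0, v0, 163). refcount(pp2)=1 -> write in place. 3 ppages; refcounts: pp0:1 pp1:2 pp2:1
Op 7: write(P1, v0, 174). refcount(pp0)=1 -> write in place. 3 ppages; refcounts: pp0:1 pp1:2 pp2:1

Answer: 1 2 1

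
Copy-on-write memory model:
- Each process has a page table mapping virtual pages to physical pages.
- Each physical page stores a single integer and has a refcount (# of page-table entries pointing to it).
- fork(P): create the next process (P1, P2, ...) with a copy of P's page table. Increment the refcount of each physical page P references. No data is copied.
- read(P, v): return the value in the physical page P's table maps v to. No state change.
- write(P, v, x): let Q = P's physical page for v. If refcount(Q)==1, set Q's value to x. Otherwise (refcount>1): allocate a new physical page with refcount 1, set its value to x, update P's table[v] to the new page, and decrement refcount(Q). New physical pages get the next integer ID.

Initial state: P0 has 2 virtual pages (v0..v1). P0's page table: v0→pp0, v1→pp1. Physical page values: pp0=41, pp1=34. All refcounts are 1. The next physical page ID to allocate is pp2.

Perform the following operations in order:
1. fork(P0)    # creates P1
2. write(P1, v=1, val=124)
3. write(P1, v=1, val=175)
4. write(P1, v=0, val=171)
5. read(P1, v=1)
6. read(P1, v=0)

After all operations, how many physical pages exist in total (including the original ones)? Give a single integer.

Answer: 4

Derivation:
Op 1: fork(P0) -> P1. 2 ppages; refcounts: pp0:2 pp1:2
Op 2: write(P1, v1, 124). refcount(pp1)=2>1 -> COPY to pp2. 3 ppages; refcounts: pp0:2 pp1:1 pp2:1
Op 3: write(P1, v1, 175). refcount(pp2)=1 -> write in place. 3 ppages; refcounts: pp0:2 pp1:1 pp2:1
Op 4: write(P1, v0, 171). refcount(pp0)=2>1 -> COPY to pp3. 4 ppages; refcounts: pp0:1 pp1:1 pp2:1 pp3:1
Op 5: read(P1, v1) -> 175. No state change.
Op 6: read(P1, v0) -> 171. No state change.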